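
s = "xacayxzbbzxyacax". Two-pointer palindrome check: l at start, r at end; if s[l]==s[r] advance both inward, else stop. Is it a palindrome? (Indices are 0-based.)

[0,15] 'x'=='x' → l++,r--
[1,14] 'a'=='a' → l++,r--
[2,13] 'c'=='c' → l++,r--
[3,12] 'a'=='a' → l++,r--
[4,11] 'y'=='y' → l++,r--
[5,10] 'x'=='x' → l++,r--
[6,9] 'z'=='z' → l++,r--
[7,8] 'b'=='b' → l++,r--

palindrome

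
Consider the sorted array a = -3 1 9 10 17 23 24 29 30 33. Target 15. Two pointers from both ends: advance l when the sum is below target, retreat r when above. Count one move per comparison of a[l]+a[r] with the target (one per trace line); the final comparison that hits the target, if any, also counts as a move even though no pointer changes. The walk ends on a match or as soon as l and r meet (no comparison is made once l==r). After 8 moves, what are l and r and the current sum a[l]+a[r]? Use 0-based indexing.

l=2, r=3, sum=19

l=0 r=9: -3+33=30 >15, r--
l=0 r=8: -3+30=27 >15, r--
l=0 r=7: -3+29=26 >15, r--
l=0 r=6: -3+24=21 >15, r--
l=0 r=5: -3+23=20 >15, r--
l=0 r=4: -3+17=14 <15, l++
l=1 r=4: 1+17=18 >15, r--
l=1 r=3: 1+10=11 <15, l++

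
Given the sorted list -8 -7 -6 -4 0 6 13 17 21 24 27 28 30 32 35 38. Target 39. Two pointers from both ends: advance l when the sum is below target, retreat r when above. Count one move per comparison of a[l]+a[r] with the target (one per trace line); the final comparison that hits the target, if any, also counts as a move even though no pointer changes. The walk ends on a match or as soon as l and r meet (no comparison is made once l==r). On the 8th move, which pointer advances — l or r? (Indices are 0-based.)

l

[0,15] -8+38=30 <39 → l++
[1,15] -7+38=31 <39 → l++
[2,15] -6+38=32 <39 → l++
[3,15] -4+38=34 <39 → l++
[4,15] 0+38=38 <39 → l++
[5,15] 6+38=44 >39 → r--
[5,14] 6+35=41 >39 → r--
[5,13] 6+32=38 <39 → l++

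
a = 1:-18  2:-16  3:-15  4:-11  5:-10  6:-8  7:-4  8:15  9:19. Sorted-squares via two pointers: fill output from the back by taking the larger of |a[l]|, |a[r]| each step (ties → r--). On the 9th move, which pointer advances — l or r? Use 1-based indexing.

l=1 r=9: |-18|<=|19| out[9]=361, r--
l=1 r=8: |-18|>|15| out[8]=324, l++
l=2 r=8: |-16|>|15| out[7]=256, l++
l=3 r=8: |-15|<=|15| out[6]=225, r--
l=3 r=7: |-15|>|-4| out[5]=225, l++
l=4 r=7: |-11|>|-4| out[4]=121, l++
l=5 r=7: |-10|>|-4| out[3]=100, l++
l=6 r=7: |-8|>|-4| out[2]=64, l++
l=7 r=7: |-4|<=|-4| out[1]=16, r--

r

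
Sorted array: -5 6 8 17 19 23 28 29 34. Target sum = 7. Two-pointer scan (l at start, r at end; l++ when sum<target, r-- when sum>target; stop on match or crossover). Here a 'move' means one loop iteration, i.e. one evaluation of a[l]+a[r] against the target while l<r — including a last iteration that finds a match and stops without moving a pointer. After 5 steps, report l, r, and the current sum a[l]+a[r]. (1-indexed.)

l=1, r=4, sum=12

l=1 r=9: -5+34=29 >7, r--
l=1 r=8: -5+29=24 >7, r--
l=1 r=7: -5+28=23 >7, r--
l=1 r=6: -5+23=18 >7, r--
l=1 r=5: -5+19=14 >7, r--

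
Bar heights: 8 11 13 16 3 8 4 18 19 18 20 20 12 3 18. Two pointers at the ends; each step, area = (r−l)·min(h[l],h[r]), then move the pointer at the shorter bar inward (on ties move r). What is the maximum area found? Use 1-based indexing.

[1,15] min(8,18)*14=112 best=112 * → l++
[2,15] min(11,18)*13=143 best=143 * → l++
[3,15] min(13,18)*12=156 best=156 * → l++
[4,15] min(16,18)*11=176 best=176 * → l++
[5,15] min(3,18)*10=30 best=176 → l++
[6,15] min(8,18)*9=72 best=176 → l++
[7,15] min(4,18)*8=32 best=176 → l++
[8,15] min(18,18)*7=126 best=176 → r--
[8,14] min(18,3)*6=18 best=176 → r--
[8,13] min(18,12)*5=60 best=176 → r--
[8,12] min(18,20)*4=72 best=176 → l++
[9,12] min(19,20)*3=57 best=176 → l++
[10,12] min(18,20)*2=36 best=176 → l++
[11,12] min(20,20)*1=20 best=176 → r--

max area = 176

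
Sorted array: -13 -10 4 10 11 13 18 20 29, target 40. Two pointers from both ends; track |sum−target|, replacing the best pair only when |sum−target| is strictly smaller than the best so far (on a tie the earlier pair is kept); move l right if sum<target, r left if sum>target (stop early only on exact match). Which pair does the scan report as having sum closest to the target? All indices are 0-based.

[0,8] -13+29=16 d=24 * → l++
[1,8] -10+29=19 d=21 * → l++
[2,8] 4+29=33 d=7 * → l++
[3,8] 10+29=39 d=1 * → l++
[4,8] 11+29=40 d=0 * → stop

pair (11, 29) with sum 40 (|Δ|=0)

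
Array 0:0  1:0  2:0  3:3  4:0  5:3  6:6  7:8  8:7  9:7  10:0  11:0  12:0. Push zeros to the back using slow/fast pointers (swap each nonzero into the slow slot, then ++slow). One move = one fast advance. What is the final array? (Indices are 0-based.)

[3, 3, 6, 8, 7, 7, 0, 0, 0, 0, 0, 0, 0]

(s=0,f=0) a[fast]=0 → fast++
(s=0,f=1) a[fast]=0 → fast++
(s=0,f=2) a[fast]=0 → fast++
(s=0,f=3) a[fast]=3≠0 swap→a[0]=3 → slow++,fast++
(s=1,f=4) a[fast]=0 → fast++
(s=1,f=5) a[fast]=3≠0 swap→a[1]=3 → slow++,fast++
(s=2,f=6) a[fast]=6≠0 swap→a[2]=6 → slow++,fast++
(s=3,f=7) a[fast]=8≠0 swap→a[3]=8 → slow++,fast++
(s=4,f=8) a[fast]=7≠0 swap→a[4]=7 → slow++,fast++
(s=5,f=9) a[fast]=7≠0 swap→a[5]=7 → slow++,fast++
(s=6,f=10) a[fast]=0 → fast++
(s=6,f=11) a[fast]=0 → fast++
(s=6,f=12) a[fast]=0 → fast++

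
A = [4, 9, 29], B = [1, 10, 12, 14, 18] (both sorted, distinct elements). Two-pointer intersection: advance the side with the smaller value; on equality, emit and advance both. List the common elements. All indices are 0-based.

i=0 j=0: 4>1, j++
i=0 j=1: 4<10, i++
i=1 j=1: 9<10, i++
i=2 j=1: 29>10, j++
i=2 j=2: 29>12, j++
i=2 j=3: 29>14, j++
i=2 j=4: 29>18, j++

intersection = []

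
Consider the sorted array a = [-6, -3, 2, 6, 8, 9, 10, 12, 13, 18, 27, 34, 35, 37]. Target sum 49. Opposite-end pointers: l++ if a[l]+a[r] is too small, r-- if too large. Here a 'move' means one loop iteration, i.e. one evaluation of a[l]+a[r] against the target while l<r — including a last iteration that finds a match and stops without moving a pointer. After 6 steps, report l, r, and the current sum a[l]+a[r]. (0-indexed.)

[0,13] -6+37=31 <49 → l++
[1,13] -3+37=34 <49 → l++
[2,13] 2+37=39 <49 → l++
[3,13] 6+37=43 <49 → l++
[4,13] 8+37=45 <49 → l++
[5,13] 9+37=46 <49 → l++

l=6, r=13, sum=47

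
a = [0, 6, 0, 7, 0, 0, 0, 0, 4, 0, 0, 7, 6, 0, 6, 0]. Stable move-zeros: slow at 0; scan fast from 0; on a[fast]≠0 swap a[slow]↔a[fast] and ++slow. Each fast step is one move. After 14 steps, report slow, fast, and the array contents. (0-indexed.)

slow=5, fast=14, a=[6, 7, 4, 7, 6, 0, 0, 0, 0, 0, 0, 0, 0, 0, 6, 0]

(s=0,f=0) a[fast]=0 → fast++
(s=0,f=1) a[fast]=6≠0 swap→a[0]=6 → slow++,fast++
(s=1,f=2) a[fast]=0 → fast++
(s=1,f=3) a[fast]=7≠0 swap→a[1]=7 → slow++,fast++
(s=2,f=4) a[fast]=0 → fast++
(s=2,f=5) a[fast]=0 → fast++
(s=2,f=6) a[fast]=0 → fast++
(s=2,f=7) a[fast]=0 → fast++
(s=2,f=8) a[fast]=4≠0 swap→a[2]=4 → slow++,fast++
(s=3,f=9) a[fast]=0 → fast++
(s=3,f=10) a[fast]=0 → fast++
(s=3,f=11) a[fast]=7≠0 swap→a[3]=7 → slow++,fast++
(s=4,f=12) a[fast]=6≠0 swap→a[4]=6 → slow++,fast++
(s=5,f=13) a[fast]=0 → fast++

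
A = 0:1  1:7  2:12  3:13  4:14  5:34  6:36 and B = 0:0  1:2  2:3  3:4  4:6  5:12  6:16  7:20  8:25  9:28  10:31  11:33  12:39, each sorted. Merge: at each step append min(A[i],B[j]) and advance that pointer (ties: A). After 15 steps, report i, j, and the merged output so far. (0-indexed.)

i=0 j=0: A[i]=1>B[j]=0 take 0, j++
i=0 j=1: A[i]=1<=B[j]=2 take 1, i++
i=1 j=1: A[i]=7>B[j]=2 take 2, j++
i=1 j=2: A[i]=7>B[j]=3 take 3, j++
i=1 j=3: A[i]=7>B[j]=4 take 4, j++
i=1 j=4: A[i]=7>B[j]=6 take 6, j++
i=1 j=5: A[i]=7<=B[j]=12 take 7, i++
i=2 j=5: A[i]=12<=B[j]=12 take 12, i++
i=3 j=5: A[i]=13>B[j]=12 take 12, j++
i=3 j=6: A[i]=13<=B[j]=16 take 13, i++
i=4 j=6: A[i]=14<=B[j]=16 take 14, i++
i=5 j=6: A[i]=34>B[j]=16 take 16, j++
i=5 j=7: A[i]=34>B[j]=20 take 20, j++
i=5 j=8: A[i]=34>B[j]=25 take 25, j++
i=5 j=9: A[i]=34>B[j]=28 take 28, j++

i=5, j=10, merged so far=[0, 1, 2, 3, 4, 6, 7, 12, 12, 13, 14, 16, 20, 25, 28]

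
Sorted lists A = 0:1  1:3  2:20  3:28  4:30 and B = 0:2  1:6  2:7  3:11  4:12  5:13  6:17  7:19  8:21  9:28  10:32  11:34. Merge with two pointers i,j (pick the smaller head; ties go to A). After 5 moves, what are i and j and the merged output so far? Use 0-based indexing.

[i=0,j=0] A[i]=1<=B[j]=2 take 1 → i++
[i=1,j=0] A[i]=3>B[j]=2 take 2 → j++
[i=1,j=1] A[i]=3<=B[j]=6 take 3 → i++
[i=2,j=1] A[i]=20>B[j]=6 take 6 → j++
[i=2,j=2] A[i]=20>B[j]=7 take 7 → j++

i=2, j=3, merged so far=[1, 2, 3, 6, 7]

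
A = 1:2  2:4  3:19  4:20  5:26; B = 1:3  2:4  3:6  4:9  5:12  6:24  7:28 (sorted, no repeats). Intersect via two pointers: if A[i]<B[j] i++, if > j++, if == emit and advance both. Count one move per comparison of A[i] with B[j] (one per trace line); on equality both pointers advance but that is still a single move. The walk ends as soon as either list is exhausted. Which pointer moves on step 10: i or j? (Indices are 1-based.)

i

i=1 j=1: 2<3, i++
i=2 j=1: 4>3, j++
i=2 j=2: 4==4 emit, i++,j++
i=3 j=3: 19>6, j++
i=3 j=4: 19>9, j++
i=3 j=5: 19>12, j++
i=3 j=6: 19<24, i++
i=4 j=6: 20<24, i++
i=5 j=6: 26>24, j++
i=5 j=7: 26<28, i++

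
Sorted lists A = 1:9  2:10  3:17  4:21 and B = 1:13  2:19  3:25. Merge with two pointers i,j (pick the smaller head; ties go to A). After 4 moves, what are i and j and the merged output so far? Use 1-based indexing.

i=1 j=1: A[i]=9<=B[j]=13 take 9, i++
i=2 j=1: A[i]=10<=B[j]=13 take 10, i++
i=3 j=1: A[i]=17>B[j]=13 take 13, j++
i=3 j=2: A[i]=17<=B[j]=19 take 17, i++

i=4, j=2, merged so far=[9, 10, 13, 17]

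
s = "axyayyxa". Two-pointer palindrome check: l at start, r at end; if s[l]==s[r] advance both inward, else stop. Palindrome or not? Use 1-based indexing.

[1,8] 'a'=='a' → l++,r--
[2,7] 'x'=='x' → l++,r--
[3,6] 'y'=='y' → l++,r--
[4,5] 'a'!='y' → stop

not a palindrome (mismatch at 4,5)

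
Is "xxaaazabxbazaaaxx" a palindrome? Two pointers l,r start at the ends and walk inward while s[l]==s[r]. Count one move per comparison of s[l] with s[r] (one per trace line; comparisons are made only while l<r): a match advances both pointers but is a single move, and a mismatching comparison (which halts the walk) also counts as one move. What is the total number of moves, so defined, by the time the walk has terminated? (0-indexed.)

8 moves

l=0 r=16: 'x'=='x', l++,r--
l=1 r=15: 'x'=='x', l++,r--
l=2 r=14: 'a'=='a', l++,r--
l=3 r=13: 'a'=='a', l++,r--
l=4 r=12: 'a'=='a', l++,r--
l=5 r=11: 'z'=='z', l++,r--
l=6 r=10: 'a'=='a', l++,r--
l=7 r=9: 'b'=='b', l++,r--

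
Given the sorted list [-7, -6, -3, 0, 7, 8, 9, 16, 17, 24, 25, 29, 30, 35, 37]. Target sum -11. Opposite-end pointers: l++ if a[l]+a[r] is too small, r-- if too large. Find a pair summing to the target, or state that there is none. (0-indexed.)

l=0 r=14: -7+37=30 >-11, r--
l=0 r=13: -7+35=28 >-11, r--
l=0 r=12: -7+30=23 >-11, r--
l=0 r=11: -7+29=22 >-11, r--
l=0 r=10: -7+25=18 >-11, r--
l=0 r=9: -7+24=17 >-11, r--
l=0 r=8: -7+17=10 >-11, r--
l=0 r=7: -7+16=9 >-11, r--
l=0 r=6: -7+9=2 >-11, r--
l=0 r=5: -7+8=1 >-11, r--
l=0 r=4: -7+7=0 >-11, r--
l=0 r=3: -7+0=-7 >-11, r--
l=0 r=2: -7+-3=-10 >-11, r--
l=0 r=1: -7+-6=-13 <-11, l++

no pair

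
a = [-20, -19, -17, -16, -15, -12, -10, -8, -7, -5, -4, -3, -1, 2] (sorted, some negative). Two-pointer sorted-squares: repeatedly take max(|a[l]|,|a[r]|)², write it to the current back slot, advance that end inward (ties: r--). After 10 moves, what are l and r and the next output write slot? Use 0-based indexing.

l=0 r=13: |-20|>|2| out[13]=400, l++
l=1 r=13: |-19|>|2| out[12]=361, l++
l=2 r=13: |-17|>|2| out[11]=289, l++
l=3 r=13: |-16|>|2| out[10]=256, l++
l=4 r=13: |-15|>|2| out[9]=225, l++
l=5 r=13: |-12|>|2| out[8]=144, l++
l=6 r=13: |-10|>|2| out[7]=100, l++
l=7 r=13: |-8|>|2| out[6]=64, l++
l=8 r=13: |-7|>|2| out[5]=49, l++
l=9 r=13: |-5|>|2| out[4]=25, l++

l=10, r=13, next write slot=3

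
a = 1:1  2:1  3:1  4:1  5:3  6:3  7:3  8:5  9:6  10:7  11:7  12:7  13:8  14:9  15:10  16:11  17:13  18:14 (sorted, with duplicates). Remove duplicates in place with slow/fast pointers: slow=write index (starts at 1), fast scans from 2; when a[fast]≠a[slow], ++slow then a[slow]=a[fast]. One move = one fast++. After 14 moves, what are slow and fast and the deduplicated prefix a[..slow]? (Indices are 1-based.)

slow=8, fast=16, prefix=[1, 3, 5, 6, 7, 8, 9, 10]

slow=1 fast=2: a[fast]=1=a[slow] dup, fast++
slow=1 fast=3: a[fast]=1=a[slow] dup, fast++
slow=1 fast=4: a[fast]=1=a[slow] dup, fast++
slow=1 fast=5: a[fast]=3≠a[slow]=1 write a[2]=3, slow++,fast++
slow=2 fast=6: a[fast]=3=a[slow] dup, fast++
slow=2 fast=7: a[fast]=3=a[slow] dup, fast++
slow=2 fast=8: a[fast]=5≠a[slow]=3 write a[3]=5, slow++,fast++
slow=3 fast=9: a[fast]=6≠a[slow]=5 write a[4]=6, slow++,fast++
slow=4 fast=10: a[fast]=7≠a[slow]=6 write a[5]=7, slow++,fast++
slow=5 fast=11: a[fast]=7=a[slow] dup, fast++
slow=5 fast=12: a[fast]=7=a[slow] dup, fast++
slow=5 fast=13: a[fast]=8≠a[slow]=7 write a[6]=8, slow++,fast++
slow=6 fast=14: a[fast]=9≠a[slow]=8 write a[7]=9, slow++,fast++
slow=7 fast=15: a[fast]=10≠a[slow]=9 write a[8]=10, slow++,fast++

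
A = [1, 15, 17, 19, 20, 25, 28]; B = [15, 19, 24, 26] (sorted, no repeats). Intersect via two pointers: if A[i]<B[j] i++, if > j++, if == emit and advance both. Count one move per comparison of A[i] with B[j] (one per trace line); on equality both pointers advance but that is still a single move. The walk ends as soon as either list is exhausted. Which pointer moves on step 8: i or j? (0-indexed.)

j

[i=0,j=0] 1<15 → i++
[i=1,j=0] 15==15 emit → i++,j++
[i=2,j=1] 17<19 → i++
[i=3,j=1] 19==19 emit → i++,j++
[i=4,j=2] 20<24 → i++
[i=5,j=2] 25>24 → j++
[i=5,j=3] 25<26 → i++
[i=6,j=3] 28>26 → j++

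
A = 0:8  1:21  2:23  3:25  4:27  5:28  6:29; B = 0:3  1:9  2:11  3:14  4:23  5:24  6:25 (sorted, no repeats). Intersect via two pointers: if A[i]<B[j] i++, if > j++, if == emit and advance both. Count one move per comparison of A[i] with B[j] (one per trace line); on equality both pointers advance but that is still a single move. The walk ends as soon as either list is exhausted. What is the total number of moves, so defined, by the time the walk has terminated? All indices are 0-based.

9 moves

i=0 j=0: 8>3, j++
i=0 j=1: 8<9, i++
i=1 j=1: 21>9, j++
i=1 j=2: 21>11, j++
i=1 j=3: 21>14, j++
i=1 j=4: 21<23, i++
i=2 j=4: 23==23 emit, i++,j++
i=3 j=5: 25>24, j++
i=3 j=6: 25==25 emit, i++,j++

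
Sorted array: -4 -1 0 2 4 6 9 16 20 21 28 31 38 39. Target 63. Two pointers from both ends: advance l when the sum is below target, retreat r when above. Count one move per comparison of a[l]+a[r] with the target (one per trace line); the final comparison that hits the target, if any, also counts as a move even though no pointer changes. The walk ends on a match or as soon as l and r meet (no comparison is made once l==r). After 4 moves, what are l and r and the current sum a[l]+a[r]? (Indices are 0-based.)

l=4, r=13, sum=43

[0,13] -4+39=35 <63 → l++
[1,13] -1+39=38 <63 → l++
[2,13] 0+39=39 <63 → l++
[3,13] 2+39=41 <63 → l++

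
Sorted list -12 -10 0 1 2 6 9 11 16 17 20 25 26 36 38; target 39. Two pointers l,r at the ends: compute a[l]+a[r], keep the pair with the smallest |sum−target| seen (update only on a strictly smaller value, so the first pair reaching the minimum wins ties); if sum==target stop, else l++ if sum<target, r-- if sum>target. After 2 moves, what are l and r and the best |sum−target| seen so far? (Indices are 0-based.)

[0,14] -12+38=26 d=13 * → l++
[1,14] -10+38=28 d=11 * → l++

l=2, r=14, best |Δ|=11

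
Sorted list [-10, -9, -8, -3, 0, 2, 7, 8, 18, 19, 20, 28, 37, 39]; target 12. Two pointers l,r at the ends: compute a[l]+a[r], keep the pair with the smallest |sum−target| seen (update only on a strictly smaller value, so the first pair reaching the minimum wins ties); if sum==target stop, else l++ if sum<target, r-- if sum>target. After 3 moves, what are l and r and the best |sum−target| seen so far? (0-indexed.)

[0,13] -10+39=29 d=17 * → r--
[0,12] -10+37=27 d=15 * → r--
[0,11] -10+28=18 d=6 * → r--

l=0, r=10, best |Δ|=6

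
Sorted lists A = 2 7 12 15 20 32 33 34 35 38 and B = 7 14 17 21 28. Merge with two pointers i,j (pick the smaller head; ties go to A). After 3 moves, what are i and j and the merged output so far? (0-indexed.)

i=2, j=1, merged so far=[2, 7, 7]

i=0 j=0: A[i]=2<=B[j]=7 take 2, i++
i=1 j=0: A[i]=7<=B[j]=7 take 7, i++
i=2 j=0: A[i]=12>B[j]=7 take 7, j++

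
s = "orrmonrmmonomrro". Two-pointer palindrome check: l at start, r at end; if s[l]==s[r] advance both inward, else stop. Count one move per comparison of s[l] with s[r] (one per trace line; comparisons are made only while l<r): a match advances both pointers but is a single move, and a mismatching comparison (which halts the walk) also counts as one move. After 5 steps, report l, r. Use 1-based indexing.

l=1 r=16: 'o'=='o', l++,r--
l=2 r=15: 'r'=='r', l++,r--
l=3 r=14: 'r'=='r', l++,r--
l=4 r=13: 'm'=='m', l++,r--
l=5 r=12: 'o'=='o', l++,r--

l=6, r=11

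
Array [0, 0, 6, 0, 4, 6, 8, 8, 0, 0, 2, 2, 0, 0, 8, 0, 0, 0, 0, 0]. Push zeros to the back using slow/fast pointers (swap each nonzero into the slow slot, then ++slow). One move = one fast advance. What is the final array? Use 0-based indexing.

slow=0 fast=0: a[fast]=0, fast++
slow=0 fast=1: a[fast]=0, fast++
slow=0 fast=2: a[fast]=6≠0 swap→a[0]=6, slow++,fast++
slow=1 fast=3: a[fast]=0, fast++
slow=1 fast=4: a[fast]=4≠0 swap→a[1]=4, slow++,fast++
slow=2 fast=5: a[fast]=6≠0 swap→a[2]=6, slow++,fast++
slow=3 fast=6: a[fast]=8≠0 swap→a[3]=8, slow++,fast++
slow=4 fast=7: a[fast]=8≠0 swap→a[4]=8, slow++,fast++
slow=5 fast=8: a[fast]=0, fast++
slow=5 fast=9: a[fast]=0, fast++
slow=5 fast=10: a[fast]=2≠0 swap→a[5]=2, slow++,fast++
slow=6 fast=11: a[fast]=2≠0 swap→a[6]=2, slow++,fast++
slow=7 fast=12: a[fast]=0, fast++
slow=7 fast=13: a[fast]=0, fast++
slow=7 fast=14: a[fast]=8≠0 swap→a[7]=8, slow++,fast++
slow=8 fast=15: a[fast]=0, fast++
slow=8 fast=16: a[fast]=0, fast++
slow=8 fast=17: a[fast]=0, fast++
slow=8 fast=18: a[fast]=0, fast++
slow=8 fast=19: a[fast]=0, fast++

[6, 4, 6, 8, 8, 2, 2, 8, 0, 0, 0, 0, 0, 0, 0, 0, 0, 0, 0, 0]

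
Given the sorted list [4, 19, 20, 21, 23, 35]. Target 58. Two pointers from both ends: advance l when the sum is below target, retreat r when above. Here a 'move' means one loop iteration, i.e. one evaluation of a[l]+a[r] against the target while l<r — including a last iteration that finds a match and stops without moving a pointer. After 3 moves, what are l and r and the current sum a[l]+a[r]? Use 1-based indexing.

l=1 r=6: 4+35=39 <58, l++
l=2 r=6: 19+35=54 <58, l++
l=3 r=6: 20+35=55 <58, l++

l=4, r=6, sum=56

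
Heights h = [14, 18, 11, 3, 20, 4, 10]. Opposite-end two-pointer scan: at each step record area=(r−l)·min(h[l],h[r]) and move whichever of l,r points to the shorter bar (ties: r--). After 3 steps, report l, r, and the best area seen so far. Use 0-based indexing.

l=1, r=4, best area=60

l=0 r=6: min(14,10)*6=60 best=60 *, r--
l=0 r=5: min(14,4)*5=20 best=60, r--
l=0 r=4: min(14,20)*4=56 best=60, l++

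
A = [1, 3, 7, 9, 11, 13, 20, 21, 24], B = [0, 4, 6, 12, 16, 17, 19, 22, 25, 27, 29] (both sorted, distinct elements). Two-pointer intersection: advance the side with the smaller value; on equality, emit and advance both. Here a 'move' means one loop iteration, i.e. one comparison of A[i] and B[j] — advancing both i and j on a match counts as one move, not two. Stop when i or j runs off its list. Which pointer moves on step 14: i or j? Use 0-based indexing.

i

i=0 j=0: 1>0, j++
i=0 j=1: 1<4, i++
i=1 j=1: 3<4, i++
i=2 j=1: 7>4, j++
i=2 j=2: 7>6, j++
i=2 j=3: 7<12, i++
i=3 j=3: 9<12, i++
i=4 j=3: 11<12, i++
i=5 j=3: 13>12, j++
i=5 j=4: 13<16, i++
i=6 j=4: 20>16, j++
i=6 j=5: 20>17, j++
i=6 j=6: 20>19, j++
i=6 j=7: 20<22, i++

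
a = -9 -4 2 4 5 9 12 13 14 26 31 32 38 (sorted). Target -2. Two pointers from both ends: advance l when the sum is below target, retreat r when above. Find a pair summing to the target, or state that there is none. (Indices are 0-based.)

l=0 r=12: -9+38=29 >-2, r--
l=0 r=11: -9+32=23 >-2, r--
l=0 r=10: -9+31=22 >-2, r--
l=0 r=9: -9+26=17 >-2, r--
l=0 r=8: -9+14=5 >-2, r--
l=0 r=7: -9+13=4 >-2, r--
l=0 r=6: -9+12=3 >-2, r--
l=0 r=5: -9+9=0 >-2, r--
l=0 r=4: -9+5=-4 <-2, l++
l=1 r=4: -4+5=1 >-2, r--
l=1 r=3: -4+4=0 >-2, r--
l=1 r=2: -4+2=-2, found

(-4, 2)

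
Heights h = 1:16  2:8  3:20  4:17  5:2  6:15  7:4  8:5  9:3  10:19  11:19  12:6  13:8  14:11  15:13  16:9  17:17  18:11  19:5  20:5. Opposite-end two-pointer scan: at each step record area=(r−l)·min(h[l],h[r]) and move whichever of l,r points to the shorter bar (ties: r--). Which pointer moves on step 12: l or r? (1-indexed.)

r

[1,20] min(16,5)*19=95 best=95 * → r--
[1,19] min(16,5)*18=90 best=95 → r--
[1,18] min(16,11)*17=187 best=187 * → r--
[1,17] min(16,17)*16=256 best=256 * → l++
[2,17] min(8,17)*15=120 best=256 → l++
[3,17] min(20,17)*14=238 best=256 → r--
[3,16] min(20,9)*13=117 best=256 → r--
[3,15] min(20,13)*12=156 best=256 → r--
[3,14] min(20,11)*11=121 best=256 → r--
[3,13] min(20,8)*10=80 best=256 → r--
[3,12] min(20,6)*9=54 best=256 → r--
[3,11] min(20,19)*8=152 best=256 → r--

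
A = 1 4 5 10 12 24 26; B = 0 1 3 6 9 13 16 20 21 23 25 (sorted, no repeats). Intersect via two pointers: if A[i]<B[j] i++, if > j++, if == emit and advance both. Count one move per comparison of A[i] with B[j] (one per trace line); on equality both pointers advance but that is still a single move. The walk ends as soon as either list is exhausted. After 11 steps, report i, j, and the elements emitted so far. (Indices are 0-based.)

i=5, j=7, emitted=[1]

i=0 j=0: 1>0, j++
i=0 j=1: 1==1 emit, i++,j++
i=1 j=2: 4>3, j++
i=1 j=3: 4<6, i++
i=2 j=3: 5<6, i++
i=3 j=3: 10>6, j++
i=3 j=4: 10>9, j++
i=3 j=5: 10<13, i++
i=4 j=5: 12<13, i++
i=5 j=5: 24>13, j++
i=5 j=6: 24>16, j++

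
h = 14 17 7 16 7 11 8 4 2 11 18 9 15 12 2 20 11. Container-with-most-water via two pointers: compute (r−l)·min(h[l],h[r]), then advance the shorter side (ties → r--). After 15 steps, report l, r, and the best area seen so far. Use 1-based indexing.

[1,17] min(14,11)*16=176 best=176 * → r--
[1,16] min(14,20)*15=210 best=210 * → l++
[2,16] min(17,20)*14=238 best=238 * → l++
[3,16] min(7,20)*13=91 best=238 → l++
[4,16] min(16,20)*12=192 best=238 → l++
[5,16] min(7,20)*11=77 best=238 → l++
[6,16] min(11,20)*10=110 best=238 → l++
[7,16] min(8,20)*9=72 best=238 → l++
[8,16] min(4,20)*8=32 best=238 → l++
[9,16] min(2,20)*7=14 best=238 → l++
[10,16] min(11,20)*6=66 best=238 → l++
[11,16] min(18,20)*5=90 best=238 → l++
[12,16] min(9,20)*4=36 best=238 → l++
[13,16] min(15,20)*3=45 best=238 → l++
[14,16] min(12,20)*2=24 best=238 → l++

l=15, r=16, best area=238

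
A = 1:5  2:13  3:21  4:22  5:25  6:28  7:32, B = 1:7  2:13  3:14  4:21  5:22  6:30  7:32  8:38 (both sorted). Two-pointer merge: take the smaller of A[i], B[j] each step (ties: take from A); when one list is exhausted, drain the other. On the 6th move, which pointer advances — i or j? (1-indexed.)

i

[i=1,j=1] A[i]=5<=B[j]=7 take 5 → i++
[i=2,j=1] A[i]=13>B[j]=7 take 7 → j++
[i=2,j=2] A[i]=13<=B[j]=13 take 13 → i++
[i=3,j=2] A[i]=21>B[j]=13 take 13 → j++
[i=3,j=3] A[i]=21>B[j]=14 take 14 → j++
[i=3,j=4] A[i]=21<=B[j]=21 take 21 → i++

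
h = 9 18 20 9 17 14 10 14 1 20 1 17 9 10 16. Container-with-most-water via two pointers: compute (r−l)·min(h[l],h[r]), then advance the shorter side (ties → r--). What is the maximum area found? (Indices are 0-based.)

max area = 208

l=0 r=14: min(9,16)*14=126 best=126 *, l++
l=1 r=14: min(18,16)*13=208 best=208 *, r--
l=1 r=13: min(18,10)*12=120 best=208, r--
l=1 r=12: min(18,9)*11=99 best=208, r--
l=1 r=11: min(18,17)*10=170 best=208, r--
l=1 r=10: min(18,1)*9=9 best=208, r--
l=1 r=9: min(18,20)*8=144 best=208, l++
l=2 r=9: min(20,20)*7=140 best=208, r--
l=2 r=8: min(20,1)*6=6 best=208, r--
l=2 r=7: min(20,14)*5=70 best=208, r--
l=2 r=6: min(20,10)*4=40 best=208, r--
l=2 r=5: min(20,14)*3=42 best=208, r--
l=2 r=4: min(20,17)*2=34 best=208, r--
l=2 r=3: min(20,9)*1=9 best=208, r--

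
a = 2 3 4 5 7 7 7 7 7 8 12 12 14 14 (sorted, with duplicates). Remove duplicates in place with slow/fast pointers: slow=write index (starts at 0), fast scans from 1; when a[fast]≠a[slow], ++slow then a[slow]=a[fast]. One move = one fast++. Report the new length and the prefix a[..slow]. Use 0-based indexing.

slow=0 fast=1: a[fast]=3≠a[slow]=2 write a[1]=3, slow++,fast++
slow=1 fast=2: a[fast]=4≠a[slow]=3 write a[2]=4, slow++,fast++
slow=2 fast=3: a[fast]=5≠a[slow]=4 write a[3]=5, slow++,fast++
slow=3 fast=4: a[fast]=7≠a[slow]=5 write a[4]=7, slow++,fast++
slow=4 fast=5: a[fast]=7=a[slow] dup, fast++
slow=4 fast=6: a[fast]=7=a[slow] dup, fast++
slow=4 fast=7: a[fast]=7=a[slow] dup, fast++
slow=4 fast=8: a[fast]=7=a[slow] dup, fast++
slow=4 fast=9: a[fast]=8≠a[slow]=7 write a[5]=8, slow++,fast++
slow=5 fast=10: a[fast]=12≠a[slow]=8 write a[6]=12, slow++,fast++
slow=6 fast=11: a[fast]=12=a[slow] dup, fast++
slow=6 fast=12: a[fast]=14≠a[slow]=12 write a[7]=14, slow++,fast++
slow=7 fast=13: a[fast]=14=a[slow] dup, fast++

length 8; prefix = [2, 3, 4, 5, 7, 8, 12, 14]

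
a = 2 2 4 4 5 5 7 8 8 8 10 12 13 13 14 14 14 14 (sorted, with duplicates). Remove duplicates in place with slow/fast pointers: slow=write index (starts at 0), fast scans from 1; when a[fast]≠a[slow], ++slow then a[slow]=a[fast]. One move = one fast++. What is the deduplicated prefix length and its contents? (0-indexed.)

slow=0 fast=1: a[fast]=2=a[slow] dup, fast++
slow=0 fast=2: a[fast]=4≠a[slow]=2 write a[1]=4, slow++,fast++
slow=1 fast=3: a[fast]=4=a[slow] dup, fast++
slow=1 fast=4: a[fast]=5≠a[slow]=4 write a[2]=5, slow++,fast++
slow=2 fast=5: a[fast]=5=a[slow] dup, fast++
slow=2 fast=6: a[fast]=7≠a[slow]=5 write a[3]=7, slow++,fast++
slow=3 fast=7: a[fast]=8≠a[slow]=7 write a[4]=8, slow++,fast++
slow=4 fast=8: a[fast]=8=a[slow] dup, fast++
slow=4 fast=9: a[fast]=8=a[slow] dup, fast++
slow=4 fast=10: a[fast]=10≠a[slow]=8 write a[5]=10, slow++,fast++
slow=5 fast=11: a[fast]=12≠a[slow]=10 write a[6]=12, slow++,fast++
slow=6 fast=12: a[fast]=13≠a[slow]=12 write a[7]=13, slow++,fast++
slow=7 fast=13: a[fast]=13=a[slow] dup, fast++
slow=7 fast=14: a[fast]=14≠a[slow]=13 write a[8]=14, slow++,fast++
slow=8 fast=15: a[fast]=14=a[slow] dup, fast++
slow=8 fast=16: a[fast]=14=a[slow] dup, fast++
slow=8 fast=17: a[fast]=14=a[slow] dup, fast++

length 9; prefix = [2, 4, 5, 7, 8, 10, 12, 13, 14]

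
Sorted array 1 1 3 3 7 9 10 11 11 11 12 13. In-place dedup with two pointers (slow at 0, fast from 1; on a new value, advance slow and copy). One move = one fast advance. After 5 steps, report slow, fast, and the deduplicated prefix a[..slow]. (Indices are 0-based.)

slow=3, fast=6, prefix=[1, 3, 7, 9]

slow=0 fast=1: a[fast]=1=a[slow] dup, fast++
slow=0 fast=2: a[fast]=3≠a[slow]=1 write a[1]=3, slow++,fast++
slow=1 fast=3: a[fast]=3=a[slow] dup, fast++
slow=1 fast=4: a[fast]=7≠a[slow]=3 write a[2]=7, slow++,fast++
slow=2 fast=5: a[fast]=9≠a[slow]=7 write a[3]=9, slow++,fast++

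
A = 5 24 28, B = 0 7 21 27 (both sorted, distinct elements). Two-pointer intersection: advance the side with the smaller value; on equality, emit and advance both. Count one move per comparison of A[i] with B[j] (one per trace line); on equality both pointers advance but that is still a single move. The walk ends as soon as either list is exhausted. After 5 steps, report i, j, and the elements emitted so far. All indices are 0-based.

i=2, j=3, emitted=[]

[i=0,j=0] 5>0 → j++
[i=0,j=1] 5<7 → i++
[i=1,j=1] 24>7 → j++
[i=1,j=2] 24>21 → j++
[i=1,j=3] 24<27 → i++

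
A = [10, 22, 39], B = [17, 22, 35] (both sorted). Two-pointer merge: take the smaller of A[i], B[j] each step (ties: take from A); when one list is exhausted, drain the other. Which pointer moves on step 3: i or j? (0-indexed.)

[i=0,j=0] A[i]=10<=B[j]=17 take 10 → i++
[i=1,j=0] A[i]=22>B[j]=17 take 17 → j++
[i=1,j=1] A[i]=22<=B[j]=22 take 22 → i++

i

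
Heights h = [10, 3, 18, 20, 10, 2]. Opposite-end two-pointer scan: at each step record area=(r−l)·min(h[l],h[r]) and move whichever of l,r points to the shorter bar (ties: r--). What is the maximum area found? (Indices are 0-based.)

max area = 40

l=0 r=5: min(10,2)*5=10 best=10 *, r--
l=0 r=4: min(10,10)*4=40 best=40 *, r--
l=0 r=3: min(10,20)*3=30 best=40, l++
l=1 r=3: min(3,20)*2=6 best=40, l++
l=2 r=3: min(18,20)*1=18 best=40, l++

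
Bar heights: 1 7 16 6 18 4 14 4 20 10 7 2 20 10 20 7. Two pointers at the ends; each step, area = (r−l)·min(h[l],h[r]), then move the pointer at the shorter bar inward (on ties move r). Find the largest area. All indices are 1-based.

[1,16] min(1,7)*15=15 best=15 * → l++
[2,16] min(7,7)*14=98 best=98 * → r--
[2,15] min(7,20)*13=91 best=98 → l++
[3,15] min(16,20)*12=192 best=192 * → l++
[4,15] min(6,20)*11=66 best=192 → l++
[5,15] min(18,20)*10=180 best=192 → l++
[6,15] min(4,20)*9=36 best=192 → l++
[7,15] min(14,20)*8=112 best=192 → l++
[8,15] min(4,20)*7=28 best=192 → l++
[9,15] min(20,20)*6=120 best=192 → r--
[9,14] min(20,10)*5=50 best=192 → r--
[9,13] min(20,20)*4=80 best=192 → r--
[9,12] min(20,2)*3=6 best=192 → r--
[9,11] min(20,7)*2=14 best=192 → r--
[9,10] min(20,10)*1=10 best=192 → r--

max area = 192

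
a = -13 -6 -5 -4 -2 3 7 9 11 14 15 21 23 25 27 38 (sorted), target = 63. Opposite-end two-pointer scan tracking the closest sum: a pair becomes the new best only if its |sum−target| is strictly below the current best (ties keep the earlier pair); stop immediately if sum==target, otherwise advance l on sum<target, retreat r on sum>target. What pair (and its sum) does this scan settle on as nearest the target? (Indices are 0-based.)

pair (25, 38) with sum 63 (|Δ|=0)

l=0 r=15: -13+38=25 d=38 *, l++
l=1 r=15: -6+38=32 d=31 *, l++
l=2 r=15: -5+38=33 d=30 *, l++
l=3 r=15: -4+38=34 d=29 *, l++
l=4 r=15: -2+38=36 d=27 *, l++
l=5 r=15: 3+38=41 d=22 *, l++
l=6 r=15: 7+38=45 d=18 *, l++
l=7 r=15: 9+38=47 d=16 *, l++
l=8 r=15: 11+38=49 d=14 *, l++
l=9 r=15: 14+38=52 d=11 *, l++
l=10 r=15: 15+38=53 d=10 *, l++
l=11 r=15: 21+38=59 d=4 *, l++
l=12 r=15: 23+38=61 d=2 *, l++
l=13 r=15: 25+38=63 d=0 *, stop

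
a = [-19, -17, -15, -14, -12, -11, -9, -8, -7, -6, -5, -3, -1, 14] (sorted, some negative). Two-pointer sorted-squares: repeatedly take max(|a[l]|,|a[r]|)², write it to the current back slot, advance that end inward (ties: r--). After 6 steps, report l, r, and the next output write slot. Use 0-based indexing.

l=5, r=12, next write slot=7

[0,13] |-19|>|14| out[13]=361 → l++
[1,13] |-17|>|14| out[12]=289 → l++
[2,13] |-15|>|14| out[11]=225 → l++
[3,13] |-14|<=|14| out[10]=196 → r--
[3,12] |-14|>|-1| out[9]=196 → l++
[4,12] |-12|>|-1| out[8]=144 → l++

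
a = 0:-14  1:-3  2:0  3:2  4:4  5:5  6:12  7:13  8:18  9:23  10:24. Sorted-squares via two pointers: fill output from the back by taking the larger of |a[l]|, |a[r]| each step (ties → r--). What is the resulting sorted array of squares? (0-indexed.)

l=0 r=10: |-14|<=|24| out[10]=576, r--
l=0 r=9: |-14|<=|23| out[9]=529, r--
l=0 r=8: |-14|<=|18| out[8]=324, r--
l=0 r=7: |-14|>|13| out[7]=196, l++
l=1 r=7: |-3|<=|13| out[6]=169, r--
l=1 r=6: |-3|<=|12| out[5]=144, r--
l=1 r=5: |-3|<=|5| out[4]=25, r--
l=1 r=4: |-3|<=|4| out[3]=16, r--
l=1 r=3: |-3|>|2| out[2]=9, l++
l=2 r=3: |0|<=|2| out[1]=4, r--
l=2 r=2: |0|<=|0| out[0]=0, r--

[0, 4, 9, 16, 25, 144, 169, 196, 324, 529, 576]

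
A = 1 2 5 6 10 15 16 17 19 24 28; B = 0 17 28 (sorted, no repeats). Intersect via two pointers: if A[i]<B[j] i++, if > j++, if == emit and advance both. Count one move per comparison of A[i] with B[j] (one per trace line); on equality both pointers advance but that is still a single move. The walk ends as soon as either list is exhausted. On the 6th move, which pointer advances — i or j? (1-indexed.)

i=1 j=1: 1>0, j++
i=1 j=2: 1<17, i++
i=2 j=2: 2<17, i++
i=3 j=2: 5<17, i++
i=4 j=2: 6<17, i++
i=5 j=2: 10<17, i++

i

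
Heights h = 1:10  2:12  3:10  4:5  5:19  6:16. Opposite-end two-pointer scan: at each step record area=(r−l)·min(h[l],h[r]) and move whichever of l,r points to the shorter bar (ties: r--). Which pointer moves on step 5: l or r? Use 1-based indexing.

[1,6] min(10,16)*5=50 best=50 * → l++
[2,6] min(12,16)*4=48 best=50 → l++
[3,6] min(10,16)*3=30 best=50 → l++
[4,6] min(5,16)*2=10 best=50 → l++
[5,6] min(19,16)*1=16 best=50 → r--

r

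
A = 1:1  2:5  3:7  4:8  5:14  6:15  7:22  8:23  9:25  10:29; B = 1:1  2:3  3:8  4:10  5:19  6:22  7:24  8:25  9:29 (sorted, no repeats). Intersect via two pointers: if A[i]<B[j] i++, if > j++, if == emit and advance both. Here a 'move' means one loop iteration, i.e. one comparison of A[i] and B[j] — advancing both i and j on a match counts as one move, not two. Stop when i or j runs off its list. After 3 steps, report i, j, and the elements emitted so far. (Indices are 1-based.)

i=3, j=3, emitted=[1]

i=1 j=1: 1==1 emit, i++,j++
i=2 j=2: 5>3, j++
i=2 j=3: 5<8, i++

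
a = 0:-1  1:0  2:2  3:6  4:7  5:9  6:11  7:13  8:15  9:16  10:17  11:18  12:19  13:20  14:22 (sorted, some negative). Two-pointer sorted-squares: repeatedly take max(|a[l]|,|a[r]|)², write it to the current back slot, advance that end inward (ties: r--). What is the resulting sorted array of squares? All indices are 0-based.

l=0 r=14: |-1|<=|22| out[14]=484, r--
l=0 r=13: |-1|<=|20| out[13]=400, r--
l=0 r=12: |-1|<=|19| out[12]=361, r--
l=0 r=11: |-1|<=|18| out[11]=324, r--
l=0 r=10: |-1|<=|17| out[10]=289, r--
l=0 r=9: |-1|<=|16| out[9]=256, r--
l=0 r=8: |-1|<=|15| out[8]=225, r--
l=0 r=7: |-1|<=|13| out[7]=169, r--
l=0 r=6: |-1|<=|11| out[6]=121, r--
l=0 r=5: |-1|<=|9| out[5]=81, r--
l=0 r=4: |-1|<=|7| out[4]=49, r--
l=0 r=3: |-1|<=|6| out[3]=36, r--
l=0 r=2: |-1|<=|2| out[2]=4, r--
l=0 r=1: |-1|>|0| out[1]=1, l++
l=1 r=1: |0|<=|0| out[0]=0, r--

[0, 1, 4, 36, 49, 81, 121, 169, 225, 256, 289, 324, 361, 400, 484]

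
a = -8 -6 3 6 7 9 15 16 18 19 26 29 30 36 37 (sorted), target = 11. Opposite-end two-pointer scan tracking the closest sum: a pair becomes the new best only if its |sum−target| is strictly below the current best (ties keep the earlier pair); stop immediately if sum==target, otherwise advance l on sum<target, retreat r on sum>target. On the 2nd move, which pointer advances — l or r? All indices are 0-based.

[0,14] -8+37=29 d=18 * → r--
[0,13] -8+36=28 d=17 * → r--

r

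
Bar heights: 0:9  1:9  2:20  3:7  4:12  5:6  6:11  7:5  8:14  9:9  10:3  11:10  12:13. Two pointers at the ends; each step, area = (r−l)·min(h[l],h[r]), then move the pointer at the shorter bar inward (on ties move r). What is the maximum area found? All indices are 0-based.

[0,12] min(9,13)*12=108 best=108 * → l++
[1,12] min(9,13)*11=99 best=108 → l++
[2,12] min(20,13)*10=130 best=130 * → r--
[2,11] min(20,10)*9=90 best=130 → r--
[2,10] min(20,3)*8=24 best=130 → r--
[2,9] min(20,9)*7=63 best=130 → r--
[2,8] min(20,14)*6=84 best=130 → r--
[2,7] min(20,5)*5=25 best=130 → r--
[2,6] min(20,11)*4=44 best=130 → r--
[2,5] min(20,6)*3=18 best=130 → r--
[2,4] min(20,12)*2=24 best=130 → r--
[2,3] min(20,7)*1=7 best=130 → r--

max area = 130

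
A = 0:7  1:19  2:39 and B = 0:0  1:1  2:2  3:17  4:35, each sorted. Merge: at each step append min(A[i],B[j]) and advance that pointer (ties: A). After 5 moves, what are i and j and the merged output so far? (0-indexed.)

[i=0,j=0] A[i]=7>B[j]=0 take 0 → j++
[i=0,j=1] A[i]=7>B[j]=1 take 1 → j++
[i=0,j=2] A[i]=7>B[j]=2 take 2 → j++
[i=0,j=3] A[i]=7<=B[j]=17 take 7 → i++
[i=1,j=3] A[i]=19>B[j]=17 take 17 → j++

i=1, j=4, merged so far=[0, 1, 2, 7, 17]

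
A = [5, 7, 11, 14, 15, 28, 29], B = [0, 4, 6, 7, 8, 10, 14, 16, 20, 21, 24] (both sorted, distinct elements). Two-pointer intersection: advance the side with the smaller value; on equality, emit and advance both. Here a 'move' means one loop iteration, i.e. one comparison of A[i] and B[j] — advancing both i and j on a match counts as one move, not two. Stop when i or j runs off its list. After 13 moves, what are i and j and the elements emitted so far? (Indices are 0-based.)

i=5, j=10, emitted=[7, 14]

[i=0,j=0] 5>0 → j++
[i=0,j=1] 5>4 → j++
[i=0,j=2] 5<6 → i++
[i=1,j=2] 7>6 → j++
[i=1,j=3] 7==7 emit → i++,j++
[i=2,j=4] 11>8 → j++
[i=2,j=5] 11>10 → j++
[i=2,j=6] 11<14 → i++
[i=3,j=6] 14==14 emit → i++,j++
[i=4,j=7] 15<16 → i++
[i=5,j=7] 28>16 → j++
[i=5,j=8] 28>20 → j++
[i=5,j=9] 28>21 → j++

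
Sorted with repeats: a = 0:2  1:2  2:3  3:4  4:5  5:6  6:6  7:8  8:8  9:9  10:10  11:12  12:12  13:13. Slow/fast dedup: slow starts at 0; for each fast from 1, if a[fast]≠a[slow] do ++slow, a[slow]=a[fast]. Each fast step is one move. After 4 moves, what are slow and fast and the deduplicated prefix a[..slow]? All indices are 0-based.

slow=3, fast=5, prefix=[2, 3, 4, 5]

(s=0,f=1) a[fast]=2=a[slow] dup → fast++
(s=0,f=2) a[fast]=3≠a[slow]=2 write a[1]=3 → slow++,fast++
(s=1,f=3) a[fast]=4≠a[slow]=3 write a[2]=4 → slow++,fast++
(s=2,f=4) a[fast]=5≠a[slow]=4 write a[3]=5 → slow++,fast++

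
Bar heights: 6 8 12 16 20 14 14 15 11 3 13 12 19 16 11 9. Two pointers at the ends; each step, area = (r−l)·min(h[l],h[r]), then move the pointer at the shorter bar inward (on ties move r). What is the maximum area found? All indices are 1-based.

max area = 160

l=1 r=16: min(6,9)*15=90 best=90 *, l++
l=2 r=16: min(8,9)*14=112 best=112 *, l++
l=3 r=16: min(12,9)*13=117 best=117 *, r--
l=3 r=15: min(12,11)*12=132 best=132 *, r--
l=3 r=14: min(12,16)*11=132 best=132, l++
l=4 r=14: min(16,16)*10=160 best=160 *, r--
l=4 r=13: min(16,19)*9=144 best=160, l++
l=5 r=13: min(20,19)*8=152 best=160, r--
l=5 r=12: min(20,12)*7=84 best=160, r--
l=5 r=11: min(20,13)*6=78 best=160, r--
l=5 r=10: min(20,3)*5=15 best=160, r--
l=5 r=9: min(20,11)*4=44 best=160, r--
l=5 r=8: min(20,15)*3=45 best=160, r--
l=5 r=7: min(20,14)*2=28 best=160, r--
l=5 r=6: min(20,14)*1=14 best=160, r--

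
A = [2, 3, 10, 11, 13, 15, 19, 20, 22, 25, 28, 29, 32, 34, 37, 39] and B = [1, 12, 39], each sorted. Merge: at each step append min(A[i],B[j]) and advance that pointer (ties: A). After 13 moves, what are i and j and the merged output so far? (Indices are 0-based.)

i=0 j=0: A[i]=2>B[j]=1 take 1, j++
i=0 j=1: A[i]=2<=B[j]=12 take 2, i++
i=1 j=1: A[i]=3<=B[j]=12 take 3, i++
i=2 j=1: A[i]=10<=B[j]=12 take 10, i++
i=3 j=1: A[i]=11<=B[j]=12 take 11, i++
i=4 j=1: A[i]=13>B[j]=12 take 12, j++
i=4 j=2: A[i]=13<=B[j]=39 take 13, i++
i=5 j=2: A[i]=15<=B[j]=39 take 15, i++
i=6 j=2: A[i]=19<=B[j]=39 take 19, i++
i=7 j=2: A[i]=20<=B[j]=39 take 20, i++
i=8 j=2: A[i]=22<=B[j]=39 take 22, i++
i=9 j=2: A[i]=25<=B[j]=39 take 25, i++
i=10 j=2: A[i]=28<=B[j]=39 take 28, i++

i=11, j=2, merged so far=[1, 2, 3, 10, 11, 12, 13, 15, 19, 20, 22, 25, 28]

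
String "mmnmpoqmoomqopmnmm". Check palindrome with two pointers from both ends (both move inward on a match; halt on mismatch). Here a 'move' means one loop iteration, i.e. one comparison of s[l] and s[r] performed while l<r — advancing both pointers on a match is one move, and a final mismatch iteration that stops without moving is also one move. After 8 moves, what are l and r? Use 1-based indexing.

l=1 r=18: 'm'=='m', l++,r--
l=2 r=17: 'm'=='m', l++,r--
l=3 r=16: 'n'=='n', l++,r--
l=4 r=15: 'm'=='m', l++,r--
l=5 r=14: 'p'=='p', l++,r--
l=6 r=13: 'o'=='o', l++,r--
l=7 r=12: 'q'=='q', l++,r--
l=8 r=11: 'm'=='m', l++,r--

l=9, r=10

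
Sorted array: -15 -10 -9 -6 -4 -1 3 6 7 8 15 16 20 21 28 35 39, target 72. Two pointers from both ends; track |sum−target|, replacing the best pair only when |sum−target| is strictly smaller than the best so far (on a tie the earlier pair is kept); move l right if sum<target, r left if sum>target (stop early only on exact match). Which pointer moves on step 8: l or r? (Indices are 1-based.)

[1,17] -15+39=24 d=48 * → l++
[2,17] -10+39=29 d=43 * → l++
[3,17] -9+39=30 d=42 * → l++
[4,17] -6+39=33 d=39 * → l++
[5,17] -4+39=35 d=37 * → l++
[6,17] -1+39=38 d=34 * → l++
[7,17] 3+39=42 d=30 * → l++
[8,17] 6+39=45 d=27 * → l++

l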